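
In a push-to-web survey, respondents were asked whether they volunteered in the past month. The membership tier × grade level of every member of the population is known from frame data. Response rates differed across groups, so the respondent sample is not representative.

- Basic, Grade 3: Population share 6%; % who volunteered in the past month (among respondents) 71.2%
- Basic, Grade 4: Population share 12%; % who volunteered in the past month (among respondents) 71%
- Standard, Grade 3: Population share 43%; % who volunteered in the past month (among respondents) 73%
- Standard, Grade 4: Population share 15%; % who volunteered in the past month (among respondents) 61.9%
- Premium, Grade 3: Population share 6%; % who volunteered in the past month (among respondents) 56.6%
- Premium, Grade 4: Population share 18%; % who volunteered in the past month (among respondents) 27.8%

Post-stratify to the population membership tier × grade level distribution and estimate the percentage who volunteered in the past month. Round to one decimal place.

Weight each group's respondent value by its population share:
  Basic, Grade 3: 0.06 × 71.2 = 4.272
  Basic, Grade 4: 0.12 × 71 = 8.52
  Standard, Grade 3: 0.43 × 73 = 31.39
  Standard, Grade 4: 0.15 × 61.9 = 9.285
  Premium, Grade 3: 0.06 × 56.6 = 3.396
  Premium, Grade 4: 0.18 × 27.8 = 5.004
Post-stratified estimate = 61.867 → 61.9%.

61.9%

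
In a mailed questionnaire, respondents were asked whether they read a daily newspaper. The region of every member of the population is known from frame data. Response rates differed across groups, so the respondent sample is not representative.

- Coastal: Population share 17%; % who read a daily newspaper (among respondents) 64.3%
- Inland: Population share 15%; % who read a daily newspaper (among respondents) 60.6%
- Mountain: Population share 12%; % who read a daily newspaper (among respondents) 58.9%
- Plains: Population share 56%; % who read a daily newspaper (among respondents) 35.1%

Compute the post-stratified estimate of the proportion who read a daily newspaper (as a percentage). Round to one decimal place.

46.7%

Reweight to the known region distribution:
  Coastal: 0.17 × 64.3 = 10.931
  Inland: 0.15 × 60.6 = 9.09
  Mountain: 0.12 × 58.9 = 7.068
  Plains: 0.56 × 35.1 = 19.656
Post-stratified estimate = 46.745 → 46.7%.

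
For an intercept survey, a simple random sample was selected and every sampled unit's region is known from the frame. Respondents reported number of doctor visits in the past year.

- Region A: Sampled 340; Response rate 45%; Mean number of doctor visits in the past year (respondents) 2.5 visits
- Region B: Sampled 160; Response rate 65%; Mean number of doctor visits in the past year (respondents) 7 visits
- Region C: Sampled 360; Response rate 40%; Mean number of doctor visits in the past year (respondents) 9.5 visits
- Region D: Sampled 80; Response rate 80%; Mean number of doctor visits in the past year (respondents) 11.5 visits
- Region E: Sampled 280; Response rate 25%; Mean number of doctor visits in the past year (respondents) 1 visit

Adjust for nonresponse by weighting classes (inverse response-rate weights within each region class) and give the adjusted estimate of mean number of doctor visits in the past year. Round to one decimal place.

Inverse-response-rate weighting restores each class to its sampled count, so class totals weight by n_sampled:
  Region A: 340 × 2.5 = 850
  Region B: 160 × 7 = 1120
  Region C: 360 × 9.5 = 3420
  Region D: 80 × 11.5 = 920
  Region E: 280 × 1 = 280
Adjusted estimate = 6590 / 1,220 = 5.40164 → 5.4.

5.4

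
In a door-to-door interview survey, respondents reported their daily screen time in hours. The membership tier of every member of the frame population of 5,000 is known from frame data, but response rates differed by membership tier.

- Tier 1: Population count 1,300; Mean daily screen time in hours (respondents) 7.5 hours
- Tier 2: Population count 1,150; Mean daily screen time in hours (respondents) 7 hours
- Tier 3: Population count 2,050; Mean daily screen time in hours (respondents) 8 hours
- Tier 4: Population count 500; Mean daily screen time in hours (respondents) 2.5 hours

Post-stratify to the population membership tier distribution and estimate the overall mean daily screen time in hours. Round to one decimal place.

7.1

Post-stratification weights by population share, not respondent share:
  Tier 1: (1,300/5,000) × 7.5 = 1.95
  Tier 2: (1,150/5,000) × 7 = 1.61
  Tier 3: (2,050/5,000) × 8 = 3.28
  Tier 4: (500/5,000) × 2.5 = 0.25
Post-stratified estimate = 7.09 → 7.1.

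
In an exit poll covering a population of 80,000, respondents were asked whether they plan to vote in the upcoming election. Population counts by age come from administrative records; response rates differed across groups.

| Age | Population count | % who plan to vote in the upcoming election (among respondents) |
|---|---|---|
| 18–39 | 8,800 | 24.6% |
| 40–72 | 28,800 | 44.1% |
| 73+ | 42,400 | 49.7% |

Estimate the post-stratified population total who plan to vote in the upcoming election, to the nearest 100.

Each cell contributes its population count × the respondent rate:
  18–39: 8,800 × 24.6% = 2164.8
  40–72: 28,800 × 44.1% = 12700.8
  73+: 42,400 × 49.7% = 21072.8
Estimated total = 35938.4 → 35,900.

35,900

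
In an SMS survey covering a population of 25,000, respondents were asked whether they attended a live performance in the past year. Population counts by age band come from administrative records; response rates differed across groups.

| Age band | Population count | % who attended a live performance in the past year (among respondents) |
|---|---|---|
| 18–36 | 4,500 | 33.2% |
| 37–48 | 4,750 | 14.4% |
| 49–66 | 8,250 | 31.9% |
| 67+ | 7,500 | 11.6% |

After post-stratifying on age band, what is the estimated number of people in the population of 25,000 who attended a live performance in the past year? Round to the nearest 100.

Each cell contributes its population count × the respondent rate:
  18–36: 4,500 × 33.2% = 1494
  37–48: 4,750 × 14.4% = 684
  49–66: 8,250 × 31.9% = 2631.75
  67+: 7,500 × 11.6% = 870
Estimated total = 5679.75 → 5,700.

5,700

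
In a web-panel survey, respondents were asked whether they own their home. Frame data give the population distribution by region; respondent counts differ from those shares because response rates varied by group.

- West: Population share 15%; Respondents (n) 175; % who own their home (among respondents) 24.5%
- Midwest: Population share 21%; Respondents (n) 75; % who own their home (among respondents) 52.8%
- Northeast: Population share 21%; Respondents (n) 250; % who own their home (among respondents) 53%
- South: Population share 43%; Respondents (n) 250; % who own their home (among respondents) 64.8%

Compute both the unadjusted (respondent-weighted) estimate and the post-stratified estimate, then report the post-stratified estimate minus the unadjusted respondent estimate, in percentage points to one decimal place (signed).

+3.5 percentage points

Naive respondent-only estimate (weights = respondent counts):
  (175/750)×24.5 + (75/750)×52.8 + (250/750)×53 + (250/750)×64.8 = 50.2633%
Post-stratifying to population shares instead:
  0.15×24.5 + 0.21×52.8 + 0.21×53 + 0.43×64.8 = 53.757%
Difference = 53.757 − 50.2633 = 3.4937 pp.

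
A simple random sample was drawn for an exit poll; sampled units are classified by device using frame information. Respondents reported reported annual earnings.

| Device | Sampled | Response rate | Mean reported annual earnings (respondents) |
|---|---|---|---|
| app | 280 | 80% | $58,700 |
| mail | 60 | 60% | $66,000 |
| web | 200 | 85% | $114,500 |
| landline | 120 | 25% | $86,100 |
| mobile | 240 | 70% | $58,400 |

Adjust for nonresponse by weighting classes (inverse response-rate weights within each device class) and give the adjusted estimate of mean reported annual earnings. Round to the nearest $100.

Each respondent's weight = sampled/responded in their class; summing within a class gives n_sampled, so:
  app: 280 × 58,700 = 16,436,000
  mail: 60 × 66,000 = 3,960,000
  web: 200 × 114,500 = 22,900,000
  landline: 120 × 86,100 = 10,332,000
  mobile: 240 × 58,400 = 14,016,000
Adjusted estimate = 67,644,000 / 900 = 75,160 → $75,200.

$75,200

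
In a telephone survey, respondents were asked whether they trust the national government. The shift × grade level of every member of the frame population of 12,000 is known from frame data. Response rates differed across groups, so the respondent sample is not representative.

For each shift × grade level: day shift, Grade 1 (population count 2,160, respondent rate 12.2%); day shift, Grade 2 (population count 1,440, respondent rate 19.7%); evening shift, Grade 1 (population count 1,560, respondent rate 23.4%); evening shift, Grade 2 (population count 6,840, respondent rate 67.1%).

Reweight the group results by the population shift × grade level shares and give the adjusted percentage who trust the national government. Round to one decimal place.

45.8%

Post-stratification weights by population share, not respondent share:
  day shift, Grade 1: (2,160/12,000) × 12.2 = 2.196
  day shift, Grade 2: (1,440/12,000) × 19.7 = 2.364
  evening shift, Grade 1: (1,560/12,000) × 23.4 = 3.042
  evening shift, Grade 2: (6,840/12,000) × 67.1 = 38.247
Post-stratified estimate = 45.849 → 45.8%.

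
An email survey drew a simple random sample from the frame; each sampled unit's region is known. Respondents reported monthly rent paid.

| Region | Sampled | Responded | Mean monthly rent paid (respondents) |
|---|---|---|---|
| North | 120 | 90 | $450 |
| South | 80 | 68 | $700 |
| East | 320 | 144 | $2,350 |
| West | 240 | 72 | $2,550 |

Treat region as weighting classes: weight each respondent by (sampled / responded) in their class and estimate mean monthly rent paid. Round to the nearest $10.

$1,940

Response rates by class: North 90/120 = 75%, South 68/80 = 85%, East 144/320 = 45%, West 72/240 = 30%.
Inverse-response-rate weighting restores each class to its sampled count, so class totals weight by n_sampled:
  North: 120 × 450 = 54,000
  South: 80 × 700 = 56,000
  East: 320 × 2350 = 752,000
  West: 240 × 2550 = 612,000
Adjusted estimate = 1,474,000 / 760 = 1939.47 → $1,940.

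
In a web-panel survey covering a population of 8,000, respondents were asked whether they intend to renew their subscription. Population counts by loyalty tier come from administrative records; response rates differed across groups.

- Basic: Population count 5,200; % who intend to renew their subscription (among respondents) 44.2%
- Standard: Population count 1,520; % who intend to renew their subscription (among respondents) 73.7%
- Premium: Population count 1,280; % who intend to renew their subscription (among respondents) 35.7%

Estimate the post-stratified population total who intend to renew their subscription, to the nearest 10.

3,880

Each cell contributes its population count × the respondent rate:
  Basic: 5,200 × 44.2% = 2298.4
  Standard: 1,520 × 73.7% = 1120.24
  Premium: 1,280 × 35.7% = 456.96
Estimated total = 3875.6 → 3,880.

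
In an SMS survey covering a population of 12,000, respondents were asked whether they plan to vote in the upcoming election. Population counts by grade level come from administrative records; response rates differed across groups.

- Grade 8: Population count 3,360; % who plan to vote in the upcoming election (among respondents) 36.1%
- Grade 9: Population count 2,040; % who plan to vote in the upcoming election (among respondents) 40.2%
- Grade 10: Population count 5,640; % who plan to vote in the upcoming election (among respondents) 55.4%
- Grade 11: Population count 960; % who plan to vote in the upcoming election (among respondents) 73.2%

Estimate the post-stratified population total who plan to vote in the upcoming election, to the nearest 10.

5,860

Each cell contributes its population count × the respondent rate:
  Grade 8: 3,360 × 36.1% = 1212.96
  Grade 9: 2,040 × 40.2% = 820.08
  Grade 10: 5,640 × 55.4% = 3124.56
  Grade 11: 960 × 73.2% = 702.72
Estimated total = 5860.32 → 5,860.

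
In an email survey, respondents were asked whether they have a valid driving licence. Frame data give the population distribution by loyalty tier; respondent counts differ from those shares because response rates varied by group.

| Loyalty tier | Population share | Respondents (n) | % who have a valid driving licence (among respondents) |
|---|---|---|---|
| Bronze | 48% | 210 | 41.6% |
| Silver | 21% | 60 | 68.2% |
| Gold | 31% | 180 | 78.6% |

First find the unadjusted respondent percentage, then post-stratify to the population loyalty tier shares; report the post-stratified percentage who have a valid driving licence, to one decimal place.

58.7%

Without adjustment, the pooled respondent share is:
  (210/450)×41.6 + (60/450)×68.2 + (180/450)×78.6 = 59.9467%
Reweighting by population loyalty tier shares:
  0.48×41.6 + 0.21×68.2 + 0.31×78.6 = 58.656%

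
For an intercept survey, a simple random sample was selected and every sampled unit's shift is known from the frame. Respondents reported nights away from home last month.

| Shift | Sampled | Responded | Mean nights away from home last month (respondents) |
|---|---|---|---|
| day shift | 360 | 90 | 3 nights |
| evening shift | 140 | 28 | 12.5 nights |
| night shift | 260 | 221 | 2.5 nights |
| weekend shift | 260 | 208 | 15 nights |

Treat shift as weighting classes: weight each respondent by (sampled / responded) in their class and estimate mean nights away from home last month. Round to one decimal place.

Class response rates: day shift 90/360 = 25%, evening shift 28/140 = 20%, night shift 221/260 = 85%, weekend shift 208/260 = 80%.
Inverse-response-rate weighting restores each class to its sampled count, so class totals weight by n_sampled:
  day shift: 360 × 3 = 1080
  evening shift: 140 × 12.5 = 1750
  night shift: 260 × 2.5 = 650
  weekend shift: 260 × 15 = 3900
Adjusted estimate = 7380 / 1,020 = 7.23529 → 7.2.

7.2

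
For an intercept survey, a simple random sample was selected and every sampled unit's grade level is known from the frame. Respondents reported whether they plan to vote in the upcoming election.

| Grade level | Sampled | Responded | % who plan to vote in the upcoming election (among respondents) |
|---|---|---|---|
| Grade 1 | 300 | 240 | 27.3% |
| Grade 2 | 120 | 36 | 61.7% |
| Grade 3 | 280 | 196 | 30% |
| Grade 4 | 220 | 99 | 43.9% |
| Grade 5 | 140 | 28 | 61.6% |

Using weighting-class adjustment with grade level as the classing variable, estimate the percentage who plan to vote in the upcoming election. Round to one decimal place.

39.9%

Response rates by class: Grade 1 240/300 = 80%, Grade 2 36/120 = 30%, Grade 3 196/280 = 70%, Grade 4 99/220 = 45%, Grade 5 28/140 = 20%.
Inverse-response-rate weighting restores each class to its sampled count, so class totals weight by n_sampled:
  Grade 1: 300 × 27.3 = 8190
  Grade 2: 120 × 61.7 = 7404
  Grade 3: 280 × 30 = 8400
  Grade 4: 220 × 43.9 = 9658
  Grade 5: 140 × 61.6 = 8624
Adjusted estimate = 42,276 / 1,060 = 39.883 → 39.9%.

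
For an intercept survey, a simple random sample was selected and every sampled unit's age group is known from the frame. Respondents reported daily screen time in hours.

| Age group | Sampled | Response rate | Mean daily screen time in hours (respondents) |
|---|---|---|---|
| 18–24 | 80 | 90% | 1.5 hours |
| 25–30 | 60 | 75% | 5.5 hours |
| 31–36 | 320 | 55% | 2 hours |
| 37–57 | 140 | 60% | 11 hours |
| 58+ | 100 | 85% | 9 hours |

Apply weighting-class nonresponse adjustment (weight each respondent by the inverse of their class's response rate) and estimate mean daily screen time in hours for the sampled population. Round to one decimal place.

5.0

Inverse-response-rate weighting restores each class to its sampled count, so class totals weight by n_sampled:
  18–24: 80 × 1.5 = 120
  25–30: 60 × 5.5 = 330
  31–36: 320 × 2 = 640
  37–57: 140 × 11 = 1540
  58+: 100 × 9 = 900
Adjusted estimate = 3530 / 700 = 5.04286 → 5.0.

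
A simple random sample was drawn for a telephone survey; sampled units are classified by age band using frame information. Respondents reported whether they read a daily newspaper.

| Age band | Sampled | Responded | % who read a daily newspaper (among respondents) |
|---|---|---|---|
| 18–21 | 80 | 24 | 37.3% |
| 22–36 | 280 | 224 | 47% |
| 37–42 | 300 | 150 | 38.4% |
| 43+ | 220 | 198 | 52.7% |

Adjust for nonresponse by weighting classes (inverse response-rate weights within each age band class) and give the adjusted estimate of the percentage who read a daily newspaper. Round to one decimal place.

Response rates by class: 18–21 24/80 = 30%, 22–36 224/280 = 80%, 37–42 150/300 = 50%, 43+ 198/220 = 90%.
Inverse-response-rate weighting restores each class to its sampled count, so class totals weight by n_sampled:
  18–21: 80 × 37.3 = 2984
  22–36: 280 × 47 = 13,160
  37–42: 300 × 38.4 = 11,520
  43+: 220 × 52.7 = 11,594
Adjusted estimate = 39,258 / 880 = 44.6114 → 44.6%.

44.6%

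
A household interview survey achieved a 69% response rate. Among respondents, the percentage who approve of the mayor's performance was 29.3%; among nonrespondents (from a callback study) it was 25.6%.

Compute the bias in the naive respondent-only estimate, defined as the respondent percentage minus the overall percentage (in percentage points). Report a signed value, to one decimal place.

+1.1 percentage points

Nonresponse fraction = 1 − 0.69 = 0.31.
Bias = (nonresponse fraction) × (respondent percentage − nonrespondent percentage)
     = 0.31 × (29.3 − 25.6) = 0.31 × 3.7 = 1.147.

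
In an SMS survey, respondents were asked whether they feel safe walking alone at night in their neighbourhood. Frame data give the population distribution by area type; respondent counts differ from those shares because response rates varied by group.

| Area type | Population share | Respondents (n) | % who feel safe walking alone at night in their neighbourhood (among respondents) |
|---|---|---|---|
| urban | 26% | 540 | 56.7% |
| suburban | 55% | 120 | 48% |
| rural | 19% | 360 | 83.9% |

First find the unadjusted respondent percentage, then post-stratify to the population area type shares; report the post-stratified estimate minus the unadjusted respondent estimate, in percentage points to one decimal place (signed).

Without adjustment, the pooled respondent share is:
  (540/1020)×56.7 + (120/1020)×48 + (360/1020)×83.9 = 65.2765%
Reweighting by population area type shares:
  0.26×56.7 + 0.55×48 + 0.19×83.9 = 57.083%
Difference = 57.083 − 65.2765 = -8.1935 pp.

-8.2 percentage points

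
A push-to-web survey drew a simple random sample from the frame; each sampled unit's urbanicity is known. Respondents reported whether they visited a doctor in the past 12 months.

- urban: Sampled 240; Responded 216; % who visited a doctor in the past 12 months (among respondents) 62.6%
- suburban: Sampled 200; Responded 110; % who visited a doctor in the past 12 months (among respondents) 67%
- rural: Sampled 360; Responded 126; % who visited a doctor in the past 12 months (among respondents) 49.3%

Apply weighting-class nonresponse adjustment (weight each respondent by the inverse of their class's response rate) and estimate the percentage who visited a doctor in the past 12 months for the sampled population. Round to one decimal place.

Class response rates: urban 216/240 = 90%, suburban 110/200 = 55%, rural 126/360 = 35%.
Inverse-response-rate weighting restores each class to its sampled count, so class totals weight by n_sampled:
  urban: 240 × 62.6 = 15,024
  suburban: 200 × 67 = 13,400
  rural: 360 × 49.3 = 17,748
Adjusted estimate = 46,172 / 800 = 57.715 → 57.7%.

57.7%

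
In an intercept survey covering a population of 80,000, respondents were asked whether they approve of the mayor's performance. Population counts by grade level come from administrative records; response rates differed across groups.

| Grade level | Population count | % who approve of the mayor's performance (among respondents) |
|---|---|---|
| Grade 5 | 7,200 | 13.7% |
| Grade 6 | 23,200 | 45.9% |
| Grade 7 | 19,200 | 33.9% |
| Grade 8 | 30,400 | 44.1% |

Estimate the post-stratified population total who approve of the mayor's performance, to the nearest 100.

31,600

Apply each group's respondent rate to its population count:
  Grade 5: 7,200 × 13.7% = 986.4
  Grade 6: 23,200 × 45.9% = 10648.8
  Grade 7: 19,200 × 33.9% = 6508.8
  Grade 8: 30,400 × 44.1% = 13406.4
Estimated total = 31550.4 → 31,600.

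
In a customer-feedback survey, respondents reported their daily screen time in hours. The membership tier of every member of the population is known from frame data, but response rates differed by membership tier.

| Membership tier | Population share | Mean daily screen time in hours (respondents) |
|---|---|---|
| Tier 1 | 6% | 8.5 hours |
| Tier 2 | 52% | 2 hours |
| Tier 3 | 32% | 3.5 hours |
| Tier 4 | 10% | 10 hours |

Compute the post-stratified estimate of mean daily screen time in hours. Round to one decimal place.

3.7

Weight each group's respondent value by its population share:
  Tier 1: 0.06 × 8.5 = 0.51
  Tier 2: 0.52 × 2 = 1.04
  Tier 3: 0.32 × 3.5 = 1.12
  Tier 4: 0.1 × 10 = 1
Post-stratified estimate = 3.67 → 3.7.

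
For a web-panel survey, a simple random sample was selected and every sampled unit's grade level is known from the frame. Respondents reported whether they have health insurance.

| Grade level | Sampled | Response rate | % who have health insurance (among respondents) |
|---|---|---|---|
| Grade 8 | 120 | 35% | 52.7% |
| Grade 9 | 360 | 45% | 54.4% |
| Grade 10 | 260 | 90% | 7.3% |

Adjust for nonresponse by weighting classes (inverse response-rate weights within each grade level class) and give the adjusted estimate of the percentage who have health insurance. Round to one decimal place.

With weight = n_sampled/n_responded per class, the weighted class total is n_sampled:
  Grade 8: 120 × 52.7 = 6324
  Grade 9: 360 × 54.4 = 19,584
  Grade 10: 260 × 7.3 = 1898
Adjusted estimate = 27,806 / 740 = 37.5757 → 37.6%.

37.6%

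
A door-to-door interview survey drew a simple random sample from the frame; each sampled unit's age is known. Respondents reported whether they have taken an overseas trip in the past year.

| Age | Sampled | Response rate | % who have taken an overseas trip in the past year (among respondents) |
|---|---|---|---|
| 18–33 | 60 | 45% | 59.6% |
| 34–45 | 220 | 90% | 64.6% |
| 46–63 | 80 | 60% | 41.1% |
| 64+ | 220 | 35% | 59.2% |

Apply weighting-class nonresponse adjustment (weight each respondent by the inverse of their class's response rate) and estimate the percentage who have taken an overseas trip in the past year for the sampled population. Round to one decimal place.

Inverse-response-rate weighting restores each class to its sampled count, so class totals weight by n_sampled:
  18–33: 60 × 59.6 = 3576
  34–45: 220 × 64.6 = 14212
  46–63: 80 × 41.1 = 3288
  64+: 220 × 59.2 = 13,024
Adjusted estimate = 34,100 / 580 = 58.7931 → 58.8%.

58.8%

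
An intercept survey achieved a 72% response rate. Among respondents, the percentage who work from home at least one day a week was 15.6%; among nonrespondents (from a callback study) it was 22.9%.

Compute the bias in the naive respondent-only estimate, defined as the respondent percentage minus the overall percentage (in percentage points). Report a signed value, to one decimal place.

Nonresponse fraction = 1 − 0.72 = 0.28.
Bias = (nonresponse fraction) × (respondent percentage − nonrespondent percentage)
     = 0.28 × (15.6 − 22.9) = 0.28 × -7.3 = -2.044.

-2.0 percentage points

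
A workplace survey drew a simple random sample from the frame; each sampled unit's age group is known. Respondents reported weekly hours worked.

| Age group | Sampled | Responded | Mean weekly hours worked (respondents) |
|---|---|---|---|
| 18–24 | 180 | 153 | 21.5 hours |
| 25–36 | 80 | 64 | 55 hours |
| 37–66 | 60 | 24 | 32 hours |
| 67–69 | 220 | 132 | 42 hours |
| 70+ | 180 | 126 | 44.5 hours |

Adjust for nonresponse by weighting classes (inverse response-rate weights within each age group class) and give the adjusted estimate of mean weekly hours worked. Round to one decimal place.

Response rates by class: 18–24 153/180 = 85%, 25–36 64/80 = 80%, 37–66 24/60 = 40%, 67–69 132/220 = 60%, 70+ 126/180 = 70%.
Each respondent's weight = sampled/responded in their class; summing within a class gives n_sampled, so:
  18–24: 180 × 21.5 = 3870
  25–36: 80 × 55 = 4400
  37–66: 60 × 32 = 1920
  67–69: 220 × 42 = 9240
  70+: 180 × 44.5 = 8010
Adjusted estimate = 27,440 / 720 = 38.1111 → 38.1.

38.1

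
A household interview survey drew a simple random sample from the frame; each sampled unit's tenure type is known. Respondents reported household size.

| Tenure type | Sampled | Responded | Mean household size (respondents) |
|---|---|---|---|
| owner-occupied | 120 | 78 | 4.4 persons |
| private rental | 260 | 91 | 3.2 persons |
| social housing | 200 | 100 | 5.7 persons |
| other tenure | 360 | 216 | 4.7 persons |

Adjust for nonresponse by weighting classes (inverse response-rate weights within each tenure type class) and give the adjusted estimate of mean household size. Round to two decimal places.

4.46

Class response rates: owner-occupied 78/120 = 65%, private rental 91/260 = 35%, social housing 100/200 = 50%, other tenure 216/360 = 60%.
Each respondent's weight = sampled/responded in their class; summing within a class gives n_sampled, so:
  owner-occupied: 120 × 4.4 = 528
  private rental: 260 × 3.2 = 832
  social housing: 200 × 5.7 = 1140
  other tenure: 360 × 4.7 = 1692
Adjusted estimate = 4192 / 940 = 4.45957 → 4.46.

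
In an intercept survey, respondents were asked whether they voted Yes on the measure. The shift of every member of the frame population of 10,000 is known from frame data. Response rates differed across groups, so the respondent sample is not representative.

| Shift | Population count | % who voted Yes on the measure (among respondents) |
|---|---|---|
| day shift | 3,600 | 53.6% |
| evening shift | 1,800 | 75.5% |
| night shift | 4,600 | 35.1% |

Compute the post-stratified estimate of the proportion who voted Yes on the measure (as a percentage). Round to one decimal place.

49.0%

Weight each group's respondent value by its population share:
  day shift: (3,600/10,000) × 53.6 = 19.296
  evening shift: (1,800/10,000) × 75.5 = 13.59
  night shift: (4,600/10,000) × 35.1 = 16.146
Post-stratified estimate = 49.032 → 49.0%.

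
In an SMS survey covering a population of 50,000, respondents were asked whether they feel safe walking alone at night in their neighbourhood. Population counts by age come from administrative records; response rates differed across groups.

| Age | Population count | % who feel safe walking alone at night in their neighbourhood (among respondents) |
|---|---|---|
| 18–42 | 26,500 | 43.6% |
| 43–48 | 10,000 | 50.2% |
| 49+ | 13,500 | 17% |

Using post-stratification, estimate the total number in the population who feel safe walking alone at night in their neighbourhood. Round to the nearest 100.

18,900

Apply each group's respondent rate to its population count:
  18–42: 26,500 × 43.6% = 11,554
  43–48: 10,000 × 50.2% = 5020
  49+: 13,500 × 17% = 2295
Estimated total = 18,869 → 18,900.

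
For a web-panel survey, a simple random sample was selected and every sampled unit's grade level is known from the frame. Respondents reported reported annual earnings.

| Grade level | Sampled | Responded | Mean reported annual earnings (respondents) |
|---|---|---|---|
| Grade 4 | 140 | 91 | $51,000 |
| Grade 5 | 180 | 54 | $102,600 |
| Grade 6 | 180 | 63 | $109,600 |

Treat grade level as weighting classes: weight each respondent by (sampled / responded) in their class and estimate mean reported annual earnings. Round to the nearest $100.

$90,700

Class response rates: Grade 4 91/140 = 65%, Grade 5 54/180 = 30%, Grade 6 63/180 = 35%.
Weighting each respondent by the inverse class response rate inflates each class back to its sampled size, so the class weight is n_sampled:
  Grade 4: 140 × 51,000 = 7,140,000
  Grade 5: 180 × 102,600 = 18,468,000
  Grade 6: 180 × 109,600 = 19,728,000
Adjusted estimate = 45,336,000 / 500 = 90,672 → $90,700.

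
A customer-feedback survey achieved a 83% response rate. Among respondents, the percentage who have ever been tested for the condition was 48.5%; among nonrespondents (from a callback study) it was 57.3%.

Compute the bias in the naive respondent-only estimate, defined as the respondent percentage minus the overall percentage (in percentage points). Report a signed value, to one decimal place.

-1.5 percentage points

Nonresponse fraction = 1 − 0.83 = 0.17.
Bias = (nonresponse fraction) × (respondent percentage − nonrespondent percentage)
     = 0.17 × (48.5 − 57.3) = 0.17 × -8.8 = -1.496.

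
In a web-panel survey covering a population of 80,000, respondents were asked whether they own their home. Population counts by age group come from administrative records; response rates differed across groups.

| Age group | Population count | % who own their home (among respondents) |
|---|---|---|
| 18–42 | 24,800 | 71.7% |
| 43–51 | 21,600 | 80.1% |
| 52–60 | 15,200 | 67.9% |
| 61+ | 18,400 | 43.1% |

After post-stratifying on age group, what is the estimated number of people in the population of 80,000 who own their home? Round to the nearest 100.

53,300

Estimated count per cell = population count × respondent percentage:
  18–42: 24,800 × 71.7% = 17781.6
  43–51: 21,600 × 80.1% = 17301.6
  52–60: 15,200 × 67.9% = 10320.8
  61+: 18,400 × 43.1% = 7930.4
Estimated total = 53334.4 → 53,300.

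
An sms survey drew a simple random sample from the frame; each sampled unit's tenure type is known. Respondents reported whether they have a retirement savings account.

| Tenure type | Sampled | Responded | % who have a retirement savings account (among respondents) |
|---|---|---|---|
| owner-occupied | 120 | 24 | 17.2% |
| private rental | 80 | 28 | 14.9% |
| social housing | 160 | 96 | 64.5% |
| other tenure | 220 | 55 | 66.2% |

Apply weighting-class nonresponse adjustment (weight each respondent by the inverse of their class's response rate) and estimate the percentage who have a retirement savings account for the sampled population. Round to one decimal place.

48.5%

Response rates by class: owner-occupied 24/120 = 20%, private rental 28/80 = 35%, social housing 96/160 = 60%, other tenure 55/220 = 25%.
With weight = n_sampled/n_responded per class, the weighted class total is n_sampled:
  owner-occupied: 120 × 17.2 = 2064
  private rental: 80 × 14.9 = 1192
  social housing: 160 × 64.5 = 10,320
  other tenure: 220 × 66.2 = 14,564
Adjusted estimate = 28,140 / 580 = 48.5172 → 48.5%.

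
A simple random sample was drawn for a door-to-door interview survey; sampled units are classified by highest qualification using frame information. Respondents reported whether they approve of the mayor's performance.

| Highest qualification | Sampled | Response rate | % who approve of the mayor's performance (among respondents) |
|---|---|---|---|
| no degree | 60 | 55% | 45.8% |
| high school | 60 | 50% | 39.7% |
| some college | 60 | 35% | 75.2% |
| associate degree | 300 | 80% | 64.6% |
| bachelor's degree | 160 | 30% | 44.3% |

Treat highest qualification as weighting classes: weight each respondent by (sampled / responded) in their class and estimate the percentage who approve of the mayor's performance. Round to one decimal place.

Weighting each respondent by the inverse class response rate inflates each class back to its sampled size, so the class weight is n_sampled:
  no degree: 60 × 45.8 = 2748
  high school: 60 × 39.7 = 2382
  some college: 60 × 75.2 = 4512
  associate degree: 300 × 64.6 = 19,380
  bachelor's degree: 160 × 44.3 = 7088
Adjusted estimate = 36,110 / 640 = 56.4219 → 56.4%.

56.4%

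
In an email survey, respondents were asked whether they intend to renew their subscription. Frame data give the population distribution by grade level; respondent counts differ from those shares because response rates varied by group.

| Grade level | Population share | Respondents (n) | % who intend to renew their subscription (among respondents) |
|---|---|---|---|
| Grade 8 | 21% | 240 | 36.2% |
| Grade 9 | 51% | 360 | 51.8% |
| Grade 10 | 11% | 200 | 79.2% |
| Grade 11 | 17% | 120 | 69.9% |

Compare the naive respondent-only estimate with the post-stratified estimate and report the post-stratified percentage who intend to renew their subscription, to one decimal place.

Without adjustment, the pooled respondent share is:
  (240/920)×36.2 + (360/920)×51.8 + (200/920)×79.2 + (120/920)×69.9 = 56.0478%
Reweighting by population grade level shares:
  0.21×36.2 + 0.51×51.8 + 0.11×79.2 + 0.17×69.9 = 54.615%

54.6%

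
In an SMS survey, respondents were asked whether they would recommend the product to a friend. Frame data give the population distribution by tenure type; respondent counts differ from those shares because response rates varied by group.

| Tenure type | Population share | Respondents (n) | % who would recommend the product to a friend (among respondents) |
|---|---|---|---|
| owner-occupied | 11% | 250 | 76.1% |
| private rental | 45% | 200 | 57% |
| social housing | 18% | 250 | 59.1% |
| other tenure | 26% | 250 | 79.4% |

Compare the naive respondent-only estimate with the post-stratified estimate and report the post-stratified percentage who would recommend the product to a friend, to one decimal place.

65.3%

Naive respondent-only estimate (weights = respondent counts):
  (250/950)×76.1 + (200/950)×57 + (250/950)×59.1 + (250/950)×79.4 = 68.4737%
Post-stratified estimate weights by population shares:
  0.11×76.1 + 0.45×57 + 0.18×59.1 + 0.26×79.4 = 65.303%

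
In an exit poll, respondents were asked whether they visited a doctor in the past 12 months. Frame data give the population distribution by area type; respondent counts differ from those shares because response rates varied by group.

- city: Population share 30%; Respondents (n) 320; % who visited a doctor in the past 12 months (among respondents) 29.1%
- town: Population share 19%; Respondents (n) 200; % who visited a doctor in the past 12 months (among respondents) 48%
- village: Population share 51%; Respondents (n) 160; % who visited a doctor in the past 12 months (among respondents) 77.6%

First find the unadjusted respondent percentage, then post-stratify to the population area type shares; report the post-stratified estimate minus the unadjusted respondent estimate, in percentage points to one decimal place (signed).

Unadjusted (pooled respondent) estimate weights by respondent counts:
  (320/680)×29.1 + (200/680)×48 + (160/680)×77.6 = 46.0706%
Reweighting by population area type shares:
  0.3×29.1 + 0.19×48 + 0.51×77.6 = 57.426%
Difference = 57.426 − 46.0706 = 11.3554 pp.

+11.4 percentage points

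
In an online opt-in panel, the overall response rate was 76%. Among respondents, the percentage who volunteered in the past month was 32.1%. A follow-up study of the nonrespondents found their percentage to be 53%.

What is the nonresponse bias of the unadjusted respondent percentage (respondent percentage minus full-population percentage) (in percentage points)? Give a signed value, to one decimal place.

Nonresponse fraction = 1 − 0.76 = 0.24.
Bias = (nonresponse fraction) × (respondent percentage − nonrespondent percentage)
     = 0.24 × (32.1 − 53) = 0.24 × -20.9 = -5.016.

-5.0 percentage points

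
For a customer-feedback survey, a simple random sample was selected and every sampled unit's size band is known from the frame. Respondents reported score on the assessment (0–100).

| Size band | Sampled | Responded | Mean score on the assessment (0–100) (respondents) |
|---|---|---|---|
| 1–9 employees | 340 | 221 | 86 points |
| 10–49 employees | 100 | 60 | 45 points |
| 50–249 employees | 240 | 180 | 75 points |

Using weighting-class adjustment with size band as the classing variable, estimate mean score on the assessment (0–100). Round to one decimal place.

76.1

Class response rates: 1–9 employees 221/340 = 65%, 10–49 employees 60/100 = 60%, 50–249 employees 180/240 = 75%.
Inverse-response-rate weighting restores each class to its sampled count, so class totals weight by n_sampled:
  1–9 employees: 340 × 86 = 29,240
  10–49 employees: 100 × 45 = 4500
  50–249 employees: 240 × 75 = 18,000
Adjusted estimate = 51,740 / 680 = 76.0882 → 76.1.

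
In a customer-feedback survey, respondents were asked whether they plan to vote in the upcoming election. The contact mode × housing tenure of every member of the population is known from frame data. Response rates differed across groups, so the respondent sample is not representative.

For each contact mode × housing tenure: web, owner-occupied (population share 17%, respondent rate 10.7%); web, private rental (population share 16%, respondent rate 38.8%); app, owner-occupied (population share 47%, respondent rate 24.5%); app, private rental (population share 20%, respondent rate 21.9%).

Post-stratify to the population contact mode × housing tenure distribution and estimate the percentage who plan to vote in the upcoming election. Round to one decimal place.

23.9%

Reweight to the known contact mode × housing tenure distribution:
  web, owner-occupied: 0.17 × 10.7 = 1.819
  web, private rental: 0.16 × 38.8 = 6.208
  app, owner-occupied: 0.47 × 24.5 = 11.515
  app, private rental: 0.2 × 21.9 = 4.38
Post-stratified estimate = 23.922 → 23.9%.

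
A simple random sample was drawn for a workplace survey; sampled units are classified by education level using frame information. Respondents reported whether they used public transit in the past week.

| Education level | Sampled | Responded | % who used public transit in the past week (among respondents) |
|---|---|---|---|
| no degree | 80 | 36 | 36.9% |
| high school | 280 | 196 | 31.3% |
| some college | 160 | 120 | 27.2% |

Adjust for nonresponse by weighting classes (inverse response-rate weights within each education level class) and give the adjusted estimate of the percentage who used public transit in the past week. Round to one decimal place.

Class response rates: no degree 36/80 = 45%, high school 196/280 = 70%, some college 120/160 = 75%.
With weight = n_sampled/n_responded per class, the weighted class total is n_sampled:
  no degree: 80 × 36.9 = 2952
  high school: 280 × 31.3 = 8764
  some college: 160 × 27.2 = 4352
Adjusted estimate = 16,068 / 520 = 30.9 → 30.9%.

30.9%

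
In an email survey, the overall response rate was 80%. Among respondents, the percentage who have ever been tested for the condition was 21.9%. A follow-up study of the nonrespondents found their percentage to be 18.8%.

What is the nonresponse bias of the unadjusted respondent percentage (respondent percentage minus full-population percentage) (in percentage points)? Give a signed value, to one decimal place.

+0.6 percentage points

Nonresponse fraction = 1 − 0.8 = 0.2.
Bias = (nonresponse fraction) × (respondent percentage − nonrespondent percentage)
     = 0.2 × (21.9 − 18.8) = 0.2 × 3.1 = 0.62.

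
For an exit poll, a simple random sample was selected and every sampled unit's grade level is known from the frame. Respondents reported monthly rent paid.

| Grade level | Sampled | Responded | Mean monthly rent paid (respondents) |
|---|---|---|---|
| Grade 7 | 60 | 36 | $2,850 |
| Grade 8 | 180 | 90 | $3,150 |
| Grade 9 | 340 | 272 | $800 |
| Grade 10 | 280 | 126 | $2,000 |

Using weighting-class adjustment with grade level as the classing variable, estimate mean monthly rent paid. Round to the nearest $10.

$1,830

Class response rates: Grade 7 36/60 = 60%, Grade 8 90/180 = 50%, Grade 9 272/340 = 80%, Grade 10 126/280 = 45%.
Weighting each respondent by the inverse class response rate inflates each class back to its sampled size, so the class weight is n_sampled:
  Grade 7: 60 × 2850 = 171,000
  Grade 8: 180 × 3150 = 567,000
  Grade 9: 340 × 800 = 272,000
  Grade 10: 280 × 2000 = 560,000
Adjusted estimate = 1,570,000 / 860 = 1825.58 → $1,830.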